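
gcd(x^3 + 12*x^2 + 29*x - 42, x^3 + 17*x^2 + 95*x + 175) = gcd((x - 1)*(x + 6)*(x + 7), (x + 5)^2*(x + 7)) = x + 7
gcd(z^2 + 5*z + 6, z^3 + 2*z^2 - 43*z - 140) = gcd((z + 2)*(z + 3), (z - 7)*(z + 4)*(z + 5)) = 1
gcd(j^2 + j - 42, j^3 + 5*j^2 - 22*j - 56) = j + 7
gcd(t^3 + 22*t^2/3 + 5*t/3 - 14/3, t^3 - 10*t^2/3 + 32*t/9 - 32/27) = t - 2/3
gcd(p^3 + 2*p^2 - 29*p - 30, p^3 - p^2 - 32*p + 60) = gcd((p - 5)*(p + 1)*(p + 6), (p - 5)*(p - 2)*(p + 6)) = p^2 + p - 30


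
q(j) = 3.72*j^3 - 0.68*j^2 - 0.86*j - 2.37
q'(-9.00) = 915.34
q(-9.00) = -2761.59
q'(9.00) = 890.86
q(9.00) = 2646.69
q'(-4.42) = 223.18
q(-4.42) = -333.08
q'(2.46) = 63.33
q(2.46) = 46.78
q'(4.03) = 174.91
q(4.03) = 226.60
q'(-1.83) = 39.00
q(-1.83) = -25.87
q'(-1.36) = 21.63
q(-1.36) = -11.82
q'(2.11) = 45.96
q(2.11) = 27.73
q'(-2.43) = 68.34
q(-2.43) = -57.67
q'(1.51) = 22.53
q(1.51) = 7.59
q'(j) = 11.16*j^2 - 1.36*j - 0.86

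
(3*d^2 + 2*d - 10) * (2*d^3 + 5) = 6*d^5 + 4*d^4 - 20*d^3 + 15*d^2 + 10*d - 50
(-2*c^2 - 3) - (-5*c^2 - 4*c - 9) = 3*c^2 + 4*c + 6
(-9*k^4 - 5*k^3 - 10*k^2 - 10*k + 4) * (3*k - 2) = -27*k^5 + 3*k^4 - 20*k^3 - 10*k^2 + 32*k - 8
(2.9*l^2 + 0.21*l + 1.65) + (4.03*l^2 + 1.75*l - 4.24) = 6.93*l^2 + 1.96*l - 2.59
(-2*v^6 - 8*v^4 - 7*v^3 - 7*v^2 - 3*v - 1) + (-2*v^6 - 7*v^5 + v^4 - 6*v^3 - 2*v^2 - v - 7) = -4*v^6 - 7*v^5 - 7*v^4 - 13*v^3 - 9*v^2 - 4*v - 8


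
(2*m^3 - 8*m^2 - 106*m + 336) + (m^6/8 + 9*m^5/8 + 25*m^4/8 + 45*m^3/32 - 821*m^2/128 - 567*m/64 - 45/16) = m^6/8 + 9*m^5/8 + 25*m^4/8 + 109*m^3/32 - 1845*m^2/128 - 7351*m/64 + 5331/16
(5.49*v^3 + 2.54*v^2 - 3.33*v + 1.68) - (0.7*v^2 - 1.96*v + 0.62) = 5.49*v^3 + 1.84*v^2 - 1.37*v + 1.06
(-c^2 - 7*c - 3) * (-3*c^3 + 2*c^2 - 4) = 3*c^5 + 19*c^4 - 5*c^3 - 2*c^2 + 28*c + 12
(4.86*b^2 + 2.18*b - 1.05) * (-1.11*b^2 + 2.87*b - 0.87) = -5.3946*b^4 + 11.5284*b^3 + 3.1939*b^2 - 4.9101*b + 0.9135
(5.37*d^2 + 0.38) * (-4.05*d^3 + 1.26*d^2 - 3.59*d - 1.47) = -21.7485*d^5 + 6.7662*d^4 - 20.8173*d^3 - 7.4151*d^2 - 1.3642*d - 0.5586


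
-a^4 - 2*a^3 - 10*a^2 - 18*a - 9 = (a - 3*I)*(a + 3*I)*(I*a + I)^2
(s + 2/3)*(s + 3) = s^2 + 11*s/3 + 2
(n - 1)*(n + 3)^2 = n^3 + 5*n^2 + 3*n - 9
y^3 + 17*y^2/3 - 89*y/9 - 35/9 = (y - 5/3)*(y + 1/3)*(y + 7)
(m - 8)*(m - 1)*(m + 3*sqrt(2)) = m^3 - 9*m^2 + 3*sqrt(2)*m^2 - 27*sqrt(2)*m + 8*m + 24*sqrt(2)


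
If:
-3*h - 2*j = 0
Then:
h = -2*j/3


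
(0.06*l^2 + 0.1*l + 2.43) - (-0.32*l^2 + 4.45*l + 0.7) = 0.38*l^2 - 4.35*l + 1.73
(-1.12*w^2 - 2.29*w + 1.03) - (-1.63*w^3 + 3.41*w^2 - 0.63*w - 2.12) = 1.63*w^3 - 4.53*w^2 - 1.66*w + 3.15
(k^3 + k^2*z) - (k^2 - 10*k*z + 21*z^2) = k^3 + k^2*z - k^2 + 10*k*z - 21*z^2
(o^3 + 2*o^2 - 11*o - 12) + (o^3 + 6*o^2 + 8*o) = 2*o^3 + 8*o^2 - 3*o - 12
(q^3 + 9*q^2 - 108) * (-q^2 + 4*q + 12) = -q^5 - 5*q^4 + 48*q^3 + 216*q^2 - 432*q - 1296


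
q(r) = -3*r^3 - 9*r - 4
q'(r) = -9*r^2 - 9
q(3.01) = -112.90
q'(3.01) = -90.54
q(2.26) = -58.97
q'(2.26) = -54.97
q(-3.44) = 149.08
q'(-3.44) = -115.50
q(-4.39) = 289.32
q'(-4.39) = -182.45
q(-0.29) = -1.32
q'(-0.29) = -9.76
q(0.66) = -10.80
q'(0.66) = -12.92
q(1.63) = -31.66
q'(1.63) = -32.91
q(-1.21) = 12.20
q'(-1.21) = -22.18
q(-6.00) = 698.00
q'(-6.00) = -333.00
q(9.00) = -2272.00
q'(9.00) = -738.00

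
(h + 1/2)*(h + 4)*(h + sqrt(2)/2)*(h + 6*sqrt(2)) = h^4 + 9*h^3/2 + 13*sqrt(2)*h^3/2 + 8*h^2 + 117*sqrt(2)*h^2/4 + 13*sqrt(2)*h + 27*h + 12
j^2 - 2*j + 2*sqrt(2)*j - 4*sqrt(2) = (j - 2)*(j + 2*sqrt(2))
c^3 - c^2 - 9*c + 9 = (c - 3)*(c - 1)*(c + 3)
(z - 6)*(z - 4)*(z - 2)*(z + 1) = z^4 - 11*z^3 + 32*z^2 - 4*z - 48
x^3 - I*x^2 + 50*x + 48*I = (x - 8*I)*(x + I)*(x + 6*I)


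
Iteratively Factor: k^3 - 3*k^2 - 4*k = (k)*(k^2 - 3*k - 4) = k*(k + 1)*(k - 4)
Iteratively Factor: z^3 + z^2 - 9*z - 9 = (z - 3)*(z^2 + 4*z + 3) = (z - 3)*(z + 3)*(z + 1)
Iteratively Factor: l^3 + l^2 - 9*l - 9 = (l + 1)*(l^2 - 9) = (l - 3)*(l + 1)*(l + 3)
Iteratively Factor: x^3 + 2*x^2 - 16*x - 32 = (x - 4)*(x^2 + 6*x + 8) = (x - 4)*(x + 2)*(x + 4)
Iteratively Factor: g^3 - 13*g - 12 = (g + 3)*(g^2 - 3*g - 4) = (g - 4)*(g + 3)*(g + 1)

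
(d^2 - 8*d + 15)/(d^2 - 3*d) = (d - 5)/d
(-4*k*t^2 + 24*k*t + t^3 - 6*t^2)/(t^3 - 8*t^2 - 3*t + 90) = t*(-4*k + t)/(t^2 - 2*t - 15)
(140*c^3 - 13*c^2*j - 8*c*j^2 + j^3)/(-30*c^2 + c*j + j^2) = (-28*c^2 - 3*c*j + j^2)/(6*c + j)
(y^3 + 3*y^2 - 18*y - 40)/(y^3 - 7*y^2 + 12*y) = (y^2 + 7*y + 10)/(y*(y - 3))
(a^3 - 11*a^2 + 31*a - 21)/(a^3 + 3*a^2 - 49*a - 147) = (a^2 - 4*a + 3)/(a^2 + 10*a + 21)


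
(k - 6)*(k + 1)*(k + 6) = k^3 + k^2 - 36*k - 36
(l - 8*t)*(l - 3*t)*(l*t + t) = l^3*t - 11*l^2*t^2 + l^2*t + 24*l*t^3 - 11*l*t^2 + 24*t^3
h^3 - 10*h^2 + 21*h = h*(h - 7)*(h - 3)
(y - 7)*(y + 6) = y^2 - y - 42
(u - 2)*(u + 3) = u^2 + u - 6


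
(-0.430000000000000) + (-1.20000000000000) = -1.63000000000000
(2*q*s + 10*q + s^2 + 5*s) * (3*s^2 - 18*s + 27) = 6*q*s^3 - 6*q*s^2 - 126*q*s + 270*q + 3*s^4 - 3*s^3 - 63*s^2 + 135*s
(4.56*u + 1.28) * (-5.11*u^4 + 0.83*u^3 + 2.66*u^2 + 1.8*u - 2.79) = -23.3016*u^5 - 2.756*u^4 + 13.192*u^3 + 11.6128*u^2 - 10.4184*u - 3.5712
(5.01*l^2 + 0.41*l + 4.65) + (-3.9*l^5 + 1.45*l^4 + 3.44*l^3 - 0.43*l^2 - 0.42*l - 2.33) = -3.9*l^5 + 1.45*l^4 + 3.44*l^3 + 4.58*l^2 - 0.01*l + 2.32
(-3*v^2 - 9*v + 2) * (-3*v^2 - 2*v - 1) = 9*v^4 + 33*v^3 + 15*v^2 + 5*v - 2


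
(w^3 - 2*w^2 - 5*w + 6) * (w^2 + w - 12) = w^5 - w^4 - 19*w^3 + 25*w^2 + 66*w - 72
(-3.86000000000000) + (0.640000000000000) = -3.22000000000000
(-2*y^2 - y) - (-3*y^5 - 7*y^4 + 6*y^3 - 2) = 3*y^5 + 7*y^4 - 6*y^3 - 2*y^2 - y + 2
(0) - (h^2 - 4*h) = -h^2 + 4*h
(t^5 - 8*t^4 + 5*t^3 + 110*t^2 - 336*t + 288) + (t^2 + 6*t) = t^5 - 8*t^4 + 5*t^3 + 111*t^2 - 330*t + 288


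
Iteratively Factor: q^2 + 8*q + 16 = (q + 4)*(q + 4)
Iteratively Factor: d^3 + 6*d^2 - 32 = (d - 2)*(d^2 + 8*d + 16) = (d - 2)*(d + 4)*(d + 4)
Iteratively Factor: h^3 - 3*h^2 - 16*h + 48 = (h + 4)*(h^2 - 7*h + 12) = (h - 4)*(h + 4)*(h - 3)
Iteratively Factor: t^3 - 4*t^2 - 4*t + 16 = (t - 4)*(t^2 - 4) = (t - 4)*(t + 2)*(t - 2)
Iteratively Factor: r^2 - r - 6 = (r - 3)*(r + 2)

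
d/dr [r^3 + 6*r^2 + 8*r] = 3*r^2 + 12*r + 8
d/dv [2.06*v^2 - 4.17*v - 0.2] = 4.12*v - 4.17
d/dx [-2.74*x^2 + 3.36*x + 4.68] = 3.36 - 5.48*x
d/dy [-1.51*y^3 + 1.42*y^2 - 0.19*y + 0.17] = -4.53*y^2 + 2.84*y - 0.19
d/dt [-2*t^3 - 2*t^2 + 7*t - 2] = -6*t^2 - 4*t + 7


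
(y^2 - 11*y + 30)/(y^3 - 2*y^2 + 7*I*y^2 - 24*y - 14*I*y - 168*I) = (y - 5)/(y^2 + y*(4 + 7*I) + 28*I)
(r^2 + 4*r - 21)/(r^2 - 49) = (r - 3)/(r - 7)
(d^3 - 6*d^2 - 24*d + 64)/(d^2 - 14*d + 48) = (d^2 + 2*d - 8)/(d - 6)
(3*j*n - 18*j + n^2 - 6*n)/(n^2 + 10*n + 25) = (3*j*n - 18*j + n^2 - 6*n)/(n^2 + 10*n + 25)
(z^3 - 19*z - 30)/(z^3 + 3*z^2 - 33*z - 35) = (z^2 + 5*z + 6)/(z^2 + 8*z + 7)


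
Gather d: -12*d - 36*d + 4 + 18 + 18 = 40 - 48*d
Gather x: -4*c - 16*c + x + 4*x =-20*c + 5*x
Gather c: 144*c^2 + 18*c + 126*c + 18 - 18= 144*c^2 + 144*c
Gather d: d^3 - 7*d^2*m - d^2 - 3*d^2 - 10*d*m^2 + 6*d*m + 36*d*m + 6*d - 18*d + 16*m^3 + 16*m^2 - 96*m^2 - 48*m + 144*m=d^3 + d^2*(-7*m - 4) + d*(-10*m^2 + 42*m - 12) + 16*m^3 - 80*m^2 + 96*m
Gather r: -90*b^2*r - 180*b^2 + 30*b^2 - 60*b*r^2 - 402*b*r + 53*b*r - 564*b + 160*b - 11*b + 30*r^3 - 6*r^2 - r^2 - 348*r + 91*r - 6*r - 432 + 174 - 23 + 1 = -150*b^2 - 415*b + 30*r^3 + r^2*(-60*b - 7) + r*(-90*b^2 - 349*b - 263) - 280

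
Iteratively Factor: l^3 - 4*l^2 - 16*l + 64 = (l + 4)*(l^2 - 8*l + 16) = (l - 4)*(l + 4)*(l - 4)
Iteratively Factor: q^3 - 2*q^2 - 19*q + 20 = (q - 5)*(q^2 + 3*q - 4) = (q - 5)*(q - 1)*(q + 4)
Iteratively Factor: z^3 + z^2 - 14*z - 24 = (z + 3)*(z^2 - 2*z - 8) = (z - 4)*(z + 3)*(z + 2)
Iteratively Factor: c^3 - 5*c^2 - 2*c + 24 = (c - 3)*(c^2 - 2*c - 8) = (c - 4)*(c - 3)*(c + 2)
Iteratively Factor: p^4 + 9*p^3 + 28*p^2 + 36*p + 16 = (p + 1)*(p^3 + 8*p^2 + 20*p + 16) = (p + 1)*(p + 2)*(p^2 + 6*p + 8) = (p + 1)*(p + 2)^2*(p + 4)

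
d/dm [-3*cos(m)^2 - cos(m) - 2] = (6*cos(m) + 1)*sin(m)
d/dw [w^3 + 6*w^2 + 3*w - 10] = 3*w^2 + 12*w + 3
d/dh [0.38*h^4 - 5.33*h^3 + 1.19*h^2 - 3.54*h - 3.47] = 1.52*h^3 - 15.99*h^2 + 2.38*h - 3.54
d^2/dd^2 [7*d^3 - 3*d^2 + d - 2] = 42*d - 6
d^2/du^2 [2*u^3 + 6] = 12*u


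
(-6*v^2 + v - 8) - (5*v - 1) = -6*v^2 - 4*v - 7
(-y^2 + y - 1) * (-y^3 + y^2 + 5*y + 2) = y^5 - 2*y^4 - 3*y^3 + 2*y^2 - 3*y - 2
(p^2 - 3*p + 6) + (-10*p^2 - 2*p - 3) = -9*p^2 - 5*p + 3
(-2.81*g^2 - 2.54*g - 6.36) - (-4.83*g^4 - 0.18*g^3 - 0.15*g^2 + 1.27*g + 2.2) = 4.83*g^4 + 0.18*g^3 - 2.66*g^2 - 3.81*g - 8.56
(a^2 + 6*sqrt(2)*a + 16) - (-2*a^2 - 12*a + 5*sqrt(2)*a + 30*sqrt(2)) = 3*a^2 + sqrt(2)*a + 12*a - 30*sqrt(2) + 16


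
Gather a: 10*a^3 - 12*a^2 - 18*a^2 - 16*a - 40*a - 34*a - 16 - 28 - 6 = 10*a^3 - 30*a^2 - 90*a - 50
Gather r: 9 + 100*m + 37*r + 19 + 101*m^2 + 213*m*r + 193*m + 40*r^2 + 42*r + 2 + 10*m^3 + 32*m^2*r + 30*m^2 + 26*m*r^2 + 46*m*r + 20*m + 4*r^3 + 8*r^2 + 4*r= 10*m^3 + 131*m^2 + 313*m + 4*r^3 + r^2*(26*m + 48) + r*(32*m^2 + 259*m + 83) + 30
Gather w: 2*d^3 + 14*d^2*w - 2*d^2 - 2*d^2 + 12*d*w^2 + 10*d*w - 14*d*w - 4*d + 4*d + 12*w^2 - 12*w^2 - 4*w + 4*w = 2*d^3 - 4*d^2 + 12*d*w^2 + w*(14*d^2 - 4*d)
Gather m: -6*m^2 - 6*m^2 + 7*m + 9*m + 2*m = -12*m^2 + 18*m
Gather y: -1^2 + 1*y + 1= y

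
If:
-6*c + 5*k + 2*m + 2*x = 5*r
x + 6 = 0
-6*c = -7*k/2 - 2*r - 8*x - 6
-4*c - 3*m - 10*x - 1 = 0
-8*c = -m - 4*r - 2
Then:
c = 3637/516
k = 6881/387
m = 3974/387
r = 8537/774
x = -6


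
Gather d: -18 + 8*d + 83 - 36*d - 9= 56 - 28*d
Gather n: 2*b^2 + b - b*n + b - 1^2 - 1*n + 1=2*b^2 + 2*b + n*(-b - 1)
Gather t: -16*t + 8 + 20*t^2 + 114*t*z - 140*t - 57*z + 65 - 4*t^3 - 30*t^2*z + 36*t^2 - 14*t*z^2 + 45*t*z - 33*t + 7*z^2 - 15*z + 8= -4*t^3 + t^2*(56 - 30*z) + t*(-14*z^2 + 159*z - 189) + 7*z^2 - 72*z + 81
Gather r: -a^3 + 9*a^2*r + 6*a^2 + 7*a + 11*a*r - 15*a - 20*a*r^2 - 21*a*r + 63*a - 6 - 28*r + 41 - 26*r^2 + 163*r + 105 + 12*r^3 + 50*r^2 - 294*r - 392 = -a^3 + 6*a^2 + 55*a + 12*r^3 + r^2*(24 - 20*a) + r*(9*a^2 - 10*a - 159) - 252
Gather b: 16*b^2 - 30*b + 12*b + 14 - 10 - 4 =16*b^2 - 18*b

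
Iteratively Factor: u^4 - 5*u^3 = (u)*(u^3 - 5*u^2) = u*(u - 5)*(u^2) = u^2*(u - 5)*(u)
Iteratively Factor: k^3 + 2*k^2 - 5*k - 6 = (k + 1)*(k^2 + k - 6) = (k + 1)*(k + 3)*(k - 2)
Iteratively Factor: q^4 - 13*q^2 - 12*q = (q)*(q^3 - 13*q - 12) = q*(q + 1)*(q^2 - q - 12) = q*(q - 4)*(q + 1)*(q + 3)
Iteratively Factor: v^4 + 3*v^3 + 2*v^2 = (v + 1)*(v^3 + 2*v^2) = v*(v + 1)*(v^2 + 2*v) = v*(v + 1)*(v + 2)*(v)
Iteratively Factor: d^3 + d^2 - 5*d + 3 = (d + 3)*(d^2 - 2*d + 1) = (d - 1)*(d + 3)*(d - 1)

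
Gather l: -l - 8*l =-9*l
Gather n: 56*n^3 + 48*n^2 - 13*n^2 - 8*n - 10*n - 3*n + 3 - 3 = 56*n^3 + 35*n^2 - 21*n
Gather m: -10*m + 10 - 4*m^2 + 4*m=-4*m^2 - 6*m + 10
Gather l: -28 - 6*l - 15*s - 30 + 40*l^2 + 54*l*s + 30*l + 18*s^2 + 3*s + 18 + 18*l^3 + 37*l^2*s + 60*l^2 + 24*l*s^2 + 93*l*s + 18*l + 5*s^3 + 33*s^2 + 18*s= 18*l^3 + l^2*(37*s + 100) + l*(24*s^2 + 147*s + 42) + 5*s^3 + 51*s^2 + 6*s - 40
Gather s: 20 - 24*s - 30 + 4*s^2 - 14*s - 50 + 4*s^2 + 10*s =8*s^2 - 28*s - 60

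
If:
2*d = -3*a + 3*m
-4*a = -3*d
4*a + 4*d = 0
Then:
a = 0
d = 0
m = 0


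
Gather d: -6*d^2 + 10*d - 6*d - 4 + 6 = -6*d^2 + 4*d + 2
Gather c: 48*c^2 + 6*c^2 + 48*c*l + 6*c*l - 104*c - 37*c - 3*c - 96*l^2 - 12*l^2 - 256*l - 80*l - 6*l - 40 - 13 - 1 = 54*c^2 + c*(54*l - 144) - 108*l^2 - 342*l - 54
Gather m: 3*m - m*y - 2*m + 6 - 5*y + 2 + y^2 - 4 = m*(1 - y) + y^2 - 5*y + 4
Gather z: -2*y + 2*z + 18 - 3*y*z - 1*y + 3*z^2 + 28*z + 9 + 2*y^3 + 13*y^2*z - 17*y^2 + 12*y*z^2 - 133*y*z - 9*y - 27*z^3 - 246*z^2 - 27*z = 2*y^3 - 17*y^2 - 12*y - 27*z^3 + z^2*(12*y - 243) + z*(13*y^2 - 136*y + 3) + 27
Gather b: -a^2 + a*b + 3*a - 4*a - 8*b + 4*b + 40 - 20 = -a^2 - a + b*(a - 4) + 20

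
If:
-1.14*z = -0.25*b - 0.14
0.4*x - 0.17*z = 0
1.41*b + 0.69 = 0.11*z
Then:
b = -0.49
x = 0.01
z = 0.02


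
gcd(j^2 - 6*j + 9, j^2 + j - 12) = j - 3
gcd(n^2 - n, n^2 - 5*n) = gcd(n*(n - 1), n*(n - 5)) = n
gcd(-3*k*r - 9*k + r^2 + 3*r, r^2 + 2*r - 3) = r + 3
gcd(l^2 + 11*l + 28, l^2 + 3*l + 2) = 1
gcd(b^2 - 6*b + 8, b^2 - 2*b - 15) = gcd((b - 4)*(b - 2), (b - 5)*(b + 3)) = 1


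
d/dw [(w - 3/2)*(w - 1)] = 2*w - 5/2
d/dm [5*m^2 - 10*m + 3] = 10*m - 10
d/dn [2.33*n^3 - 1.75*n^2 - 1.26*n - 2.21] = 6.99*n^2 - 3.5*n - 1.26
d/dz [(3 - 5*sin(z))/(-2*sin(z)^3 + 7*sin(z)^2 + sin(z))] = (-20*sin(z)^3 + 53*sin(z)^2 - 42*sin(z) - 3)*cos(z)/((7*sin(z) + cos(2*z))^2*sin(z)^2)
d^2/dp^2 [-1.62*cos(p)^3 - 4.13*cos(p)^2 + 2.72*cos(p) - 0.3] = -1.505*cos(p) + 8.26*cos(2*p) + 3.645*cos(3*p)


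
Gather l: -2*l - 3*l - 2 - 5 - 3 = -5*l - 10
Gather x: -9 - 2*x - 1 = -2*x - 10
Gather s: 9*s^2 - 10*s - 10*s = 9*s^2 - 20*s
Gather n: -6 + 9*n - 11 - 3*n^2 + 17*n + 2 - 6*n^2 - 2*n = -9*n^2 + 24*n - 15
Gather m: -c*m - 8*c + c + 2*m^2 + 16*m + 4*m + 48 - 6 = -7*c + 2*m^2 + m*(20 - c) + 42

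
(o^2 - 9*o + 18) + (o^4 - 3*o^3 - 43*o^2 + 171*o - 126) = o^4 - 3*o^3 - 42*o^2 + 162*o - 108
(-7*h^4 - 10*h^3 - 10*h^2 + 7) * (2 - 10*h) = 70*h^5 + 86*h^4 + 80*h^3 - 20*h^2 - 70*h + 14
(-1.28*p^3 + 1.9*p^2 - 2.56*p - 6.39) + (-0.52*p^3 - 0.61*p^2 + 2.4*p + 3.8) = -1.8*p^3 + 1.29*p^2 - 0.16*p - 2.59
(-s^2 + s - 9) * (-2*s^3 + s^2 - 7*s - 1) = 2*s^5 - 3*s^4 + 26*s^3 - 15*s^2 + 62*s + 9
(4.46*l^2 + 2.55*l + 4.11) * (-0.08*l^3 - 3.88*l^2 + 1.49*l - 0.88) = -0.3568*l^5 - 17.5088*l^4 - 3.5774*l^3 - 16.0721*l^2 + 3.8799*l - 3.6168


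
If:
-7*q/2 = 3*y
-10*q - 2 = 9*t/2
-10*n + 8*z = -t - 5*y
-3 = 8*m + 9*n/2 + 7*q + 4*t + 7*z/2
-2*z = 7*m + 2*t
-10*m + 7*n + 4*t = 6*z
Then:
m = 88868/751767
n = -56868/250589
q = -53368/250589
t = 21668/751767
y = 186788/751767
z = -110902/250589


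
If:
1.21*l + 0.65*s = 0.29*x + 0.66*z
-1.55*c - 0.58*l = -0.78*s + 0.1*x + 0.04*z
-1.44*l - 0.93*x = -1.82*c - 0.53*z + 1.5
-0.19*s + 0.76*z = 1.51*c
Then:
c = 0.369433740300081*z + 0.0298662667626379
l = 0.206957592919639*z - 0.1787241799172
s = 1.06397395866778*z - 0.237358225324122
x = 0.972419864023513*z - 1.27772104882928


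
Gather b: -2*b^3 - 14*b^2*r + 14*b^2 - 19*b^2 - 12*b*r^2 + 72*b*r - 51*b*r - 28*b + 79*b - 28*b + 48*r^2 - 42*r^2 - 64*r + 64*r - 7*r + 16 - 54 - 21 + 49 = -2*b^3 + b^2*(-14*r - 5) + b*(-12*r^2 + 21*r + 23) + 6*r^2 - 7*r - 10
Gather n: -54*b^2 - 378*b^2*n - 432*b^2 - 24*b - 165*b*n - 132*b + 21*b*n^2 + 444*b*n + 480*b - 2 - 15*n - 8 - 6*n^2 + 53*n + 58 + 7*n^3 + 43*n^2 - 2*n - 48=-486*b^2 + 324*b + 7*n^3 + n^2*(21*b + 37) + n*(-378*b^2 + 279*b + 36)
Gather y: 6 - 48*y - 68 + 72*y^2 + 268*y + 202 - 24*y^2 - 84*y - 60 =48*y^2 + 136*y + 80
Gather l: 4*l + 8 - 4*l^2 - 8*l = -4*l^2 - 4*l + 8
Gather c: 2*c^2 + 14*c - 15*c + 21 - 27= 2*c^2 - c - 6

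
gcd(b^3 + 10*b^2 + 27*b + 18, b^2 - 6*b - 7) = b + 1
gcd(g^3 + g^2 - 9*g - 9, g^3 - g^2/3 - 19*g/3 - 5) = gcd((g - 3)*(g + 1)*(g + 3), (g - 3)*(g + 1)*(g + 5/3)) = g^2 - 2*g - 3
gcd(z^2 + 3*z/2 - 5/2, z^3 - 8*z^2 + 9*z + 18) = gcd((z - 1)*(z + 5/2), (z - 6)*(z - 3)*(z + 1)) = 1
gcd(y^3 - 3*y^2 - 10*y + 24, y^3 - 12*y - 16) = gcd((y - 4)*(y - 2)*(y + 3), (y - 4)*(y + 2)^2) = y - 4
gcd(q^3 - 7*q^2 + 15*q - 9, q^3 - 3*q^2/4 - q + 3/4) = q - 1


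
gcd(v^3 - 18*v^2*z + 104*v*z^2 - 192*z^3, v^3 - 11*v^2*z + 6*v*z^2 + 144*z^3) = v^2 - 14*v*z + 48*z^2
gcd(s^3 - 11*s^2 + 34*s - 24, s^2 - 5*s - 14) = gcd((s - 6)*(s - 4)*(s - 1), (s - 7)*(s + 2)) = 1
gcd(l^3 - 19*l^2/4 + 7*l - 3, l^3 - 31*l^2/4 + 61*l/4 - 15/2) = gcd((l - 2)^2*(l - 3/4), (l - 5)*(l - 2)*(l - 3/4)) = l^2 - 11*l/4 + 3/2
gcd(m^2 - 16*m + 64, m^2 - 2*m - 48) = m - 8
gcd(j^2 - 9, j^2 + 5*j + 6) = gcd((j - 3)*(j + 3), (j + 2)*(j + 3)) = j + 3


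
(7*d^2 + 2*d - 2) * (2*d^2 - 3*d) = 14*d^4 - 17*d^3 - 10*d^2 + 6*d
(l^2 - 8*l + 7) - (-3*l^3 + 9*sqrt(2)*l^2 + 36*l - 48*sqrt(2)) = 3*l^3 - 9*sqrt(2)*l^2 + l^2 - 44*l + 7 + 48*sqrt(2)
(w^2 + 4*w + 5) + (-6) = w^2 + 4*w - 1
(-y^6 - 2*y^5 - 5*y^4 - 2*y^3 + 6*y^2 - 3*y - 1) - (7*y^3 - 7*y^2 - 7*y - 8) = -y^6 - 2*y^5 - 5*y^4 - 9*y^3 + 13*y^2 + 4*y + 7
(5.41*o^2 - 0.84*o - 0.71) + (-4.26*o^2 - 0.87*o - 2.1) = 1.15*o^2 - 1.71*o - 2.81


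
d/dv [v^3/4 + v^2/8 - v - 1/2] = 3*v^2/4 + v/4 - 1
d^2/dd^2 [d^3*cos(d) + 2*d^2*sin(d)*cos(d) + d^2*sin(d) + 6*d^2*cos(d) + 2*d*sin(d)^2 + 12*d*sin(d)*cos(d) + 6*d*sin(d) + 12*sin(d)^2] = -d^3*cos(d) - 7*d^2*sin(d) - 4*d^2*sin(2*d) - 6*d^2*cos(d) - 30*d*sin(d) - 24*d*sin(2*d) + 10*d*cos(d) + 12*d*cos(2*d) + 2*sin(d) + 6*sin(2*d) + 24*cos(d) + 48*cos(2*d)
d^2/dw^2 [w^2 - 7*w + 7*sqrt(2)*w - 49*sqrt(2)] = 2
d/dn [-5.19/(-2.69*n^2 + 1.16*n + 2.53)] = (6.0204 - 27.9222*n)/(-2.69*n^2 + 1.16*n + 2.53)^2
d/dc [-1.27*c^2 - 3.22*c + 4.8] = -2.54*c - 3.22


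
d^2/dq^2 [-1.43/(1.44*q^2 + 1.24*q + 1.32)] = (5.930496*q^2 + 5.106816*q - 1.43*(2.88*q + 1.24)*(5.76*q + 2.48) + 5.436288)/(1.44*q^2 + 1.24*q + 1.32)^3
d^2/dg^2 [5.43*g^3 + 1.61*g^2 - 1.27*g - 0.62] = 32.58*g + 3.22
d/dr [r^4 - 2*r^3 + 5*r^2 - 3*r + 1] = 4*r^3 - 6*r^2 + 10*r - 3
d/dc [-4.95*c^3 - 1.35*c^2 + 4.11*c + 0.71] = -14.85*c^2 - 2.7*c + 4.11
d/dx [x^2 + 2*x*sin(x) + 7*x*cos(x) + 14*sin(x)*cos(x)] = -7*x*sin(x) + 2*x*cos(x) + 2*x + 2*sin(x) + 7*cos(x) + 14*cos(2*x)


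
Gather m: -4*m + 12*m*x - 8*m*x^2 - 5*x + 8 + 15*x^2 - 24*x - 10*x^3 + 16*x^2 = m*(-8*x^2 + 12*x - 4) - 10*x^3 + 31*x^2 - 29*x + 8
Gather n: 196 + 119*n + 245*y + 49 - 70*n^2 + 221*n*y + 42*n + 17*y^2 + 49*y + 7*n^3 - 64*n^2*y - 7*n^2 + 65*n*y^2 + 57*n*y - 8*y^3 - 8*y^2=7*n^3 + n^2*(-64*y - 77) + n*(65*y^2 + 278*y + 161) - 8*y^3 + 9*y^2 + 294*y + 245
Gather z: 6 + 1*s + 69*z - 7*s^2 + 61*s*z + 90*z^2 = -7*s^2 + s + 90*z^2 + z*(61*s + 69) + 6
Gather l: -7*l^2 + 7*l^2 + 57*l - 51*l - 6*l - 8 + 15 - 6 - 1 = 0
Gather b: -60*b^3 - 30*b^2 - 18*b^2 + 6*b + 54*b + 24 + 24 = -60*b^3 - 48*b^2 + 60*b + 48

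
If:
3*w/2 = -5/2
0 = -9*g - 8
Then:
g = -8/9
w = -5/3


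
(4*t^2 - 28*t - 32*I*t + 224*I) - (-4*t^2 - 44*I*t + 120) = 8*t^2 - 28*t + 12*I*t - 120 + 224*I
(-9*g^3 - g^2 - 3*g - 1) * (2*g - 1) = -18*g^4 + 7*g^3 - 5*g^2 + g + 1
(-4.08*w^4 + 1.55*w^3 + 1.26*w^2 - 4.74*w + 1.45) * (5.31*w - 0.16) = -21.6648*w^5 + 8.8833*w^4 + 6.4426*w^3 - 25.371*w^2 + 8.4579*w - 0.232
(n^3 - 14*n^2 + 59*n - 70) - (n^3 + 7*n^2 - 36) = -21*n^2 + 59*n - 34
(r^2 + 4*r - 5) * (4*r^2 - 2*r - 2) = 4*r^4 + 14*r^3 - 30*r^2 + 2*r + 10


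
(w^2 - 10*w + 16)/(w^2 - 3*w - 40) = (w - 2)/(w + 5)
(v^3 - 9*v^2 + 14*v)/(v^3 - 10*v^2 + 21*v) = (v - 2)/(v - 3)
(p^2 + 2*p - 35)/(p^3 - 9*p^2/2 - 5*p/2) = 2*(p + 7)/(p*(2*p + 1))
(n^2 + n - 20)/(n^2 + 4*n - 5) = (n - 4)/(n - 1)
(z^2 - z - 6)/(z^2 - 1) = (z^2 - z - 6)/(z^2 - 1)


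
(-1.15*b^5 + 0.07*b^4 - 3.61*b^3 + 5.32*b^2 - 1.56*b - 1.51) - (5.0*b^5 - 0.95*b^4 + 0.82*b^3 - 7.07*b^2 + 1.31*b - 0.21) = -6.15*b^5 + 1.02*b^4 - 4.43*b^3 + 12.39*b^2 - 2.87*b - 1.3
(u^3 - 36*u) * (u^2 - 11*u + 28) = u^5 - 11*u^4 - 8*u^3 + 396*u^2 - 1008*u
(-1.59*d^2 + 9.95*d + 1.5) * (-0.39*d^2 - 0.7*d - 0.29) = 0.6201*d^4 - 2.7675*d^3 - 7.0889*d^2 - 3.9355*d - 0.435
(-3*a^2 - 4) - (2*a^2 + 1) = -5*a^2 - 5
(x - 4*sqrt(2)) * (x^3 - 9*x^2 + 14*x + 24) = x^4 - 9*x^3 - 4*sqrt(2)*x^3 + 14*x^2 + 36*sqrt(2)*x^2 - 56*sqrt(2)*x + 24*x - 96*sqrt(2)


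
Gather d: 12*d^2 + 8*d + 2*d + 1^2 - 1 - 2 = 12*d^2 + 10*d - 2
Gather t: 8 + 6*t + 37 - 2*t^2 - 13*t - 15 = -2*t^2 - 7*t + 30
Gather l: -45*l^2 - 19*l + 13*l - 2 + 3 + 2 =-45*l^2 - 6*l + 3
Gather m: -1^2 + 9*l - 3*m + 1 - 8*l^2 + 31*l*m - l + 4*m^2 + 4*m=-8*l^2 + 8*l + 4*m^2 + m*(31*l + 1)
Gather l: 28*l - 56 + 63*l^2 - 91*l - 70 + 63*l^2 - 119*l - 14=126*l^2 - 182*l - 140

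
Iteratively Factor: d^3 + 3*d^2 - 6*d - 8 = (d + 4)*(d^2 - d - 2) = (d - 2)*(d + 4)*(d + 1)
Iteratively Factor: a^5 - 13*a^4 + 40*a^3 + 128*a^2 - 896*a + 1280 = (a - 4)*(a^4 - 9*a^3 + 4*a^2 + 144*a - 320) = (a - 5)*(a - 4)*(a^3 - 4*a^2 - 16*a + 64) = (a - 5)*(a - 4)*(a + 4)*(a^2 - 8*a + 16) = (a - 5)*(a - 4)^2*(a + 4)*(a - 4)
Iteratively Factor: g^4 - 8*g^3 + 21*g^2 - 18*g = (g - 3)*(g^3 - 5*g^2 + 6*g) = g*(g - 3)*(g^2 - 5*g + 6) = g*(g - 3)*(g - 2)*(g - 3)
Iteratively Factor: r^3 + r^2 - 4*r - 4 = (r + 1)*(r^2 - 4) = (r - 2)*(r + 1)*(r + 2)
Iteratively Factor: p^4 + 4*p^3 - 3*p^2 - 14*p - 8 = (p - 2)*(p^3 + 6*p^2 + 9*p + 4) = (p - 2)*(p + 1)*(p^2 + 5*p + 4) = (p - 2)*(p + 1)*(p + 4)*(p + 1)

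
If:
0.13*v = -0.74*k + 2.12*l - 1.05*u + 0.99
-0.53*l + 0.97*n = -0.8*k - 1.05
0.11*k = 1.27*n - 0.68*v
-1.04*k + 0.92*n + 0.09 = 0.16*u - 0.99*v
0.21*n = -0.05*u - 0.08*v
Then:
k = -0.86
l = 0.15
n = -0.29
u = 1.90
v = -0.41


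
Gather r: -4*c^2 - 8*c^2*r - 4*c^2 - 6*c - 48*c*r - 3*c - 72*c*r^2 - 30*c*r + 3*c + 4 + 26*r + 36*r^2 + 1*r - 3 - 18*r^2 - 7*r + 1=-8*c^2 - 6*c + r^2*(18 - 72*c) + r*(-8*c^2 - 78*c + 20) + 2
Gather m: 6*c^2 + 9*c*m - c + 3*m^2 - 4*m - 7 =6*c^2 - c + 3*m^2 + m*(9*c - 4) - 7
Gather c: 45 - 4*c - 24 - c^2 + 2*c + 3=-c^2 - 2*c + 24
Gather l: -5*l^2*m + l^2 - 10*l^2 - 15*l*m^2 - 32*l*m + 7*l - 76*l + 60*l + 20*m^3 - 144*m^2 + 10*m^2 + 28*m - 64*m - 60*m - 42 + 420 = l^2*(-5*m - 9) + l*(-15*m^2 - 32*m - 9) + 20*m^3 - 134*m^2 - 96*m + 378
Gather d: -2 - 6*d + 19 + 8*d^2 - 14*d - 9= 8*d^2 - 20*d + 8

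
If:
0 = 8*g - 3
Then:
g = 3/8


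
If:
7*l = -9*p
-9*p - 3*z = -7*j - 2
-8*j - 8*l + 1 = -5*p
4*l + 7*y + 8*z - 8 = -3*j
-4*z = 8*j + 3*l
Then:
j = -41/100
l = 9/25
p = -7/25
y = 339/700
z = 11/20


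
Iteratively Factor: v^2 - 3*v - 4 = (v + 1)*(v - 4)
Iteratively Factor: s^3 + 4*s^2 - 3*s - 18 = (s + 3)*(s^2 + s - 6) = (s + 3)^2*(s - 2)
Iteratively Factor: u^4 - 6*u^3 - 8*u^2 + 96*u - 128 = (u + 4)*(u^3 - 10*u^2 + 32*u - 32) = (u - 2)*(u + 4)*(u^2 - 8*u + 16) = (u - 4)*(u - 2)*(u + 4)*(u - 4)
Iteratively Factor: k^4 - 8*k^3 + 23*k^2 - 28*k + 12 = (k - 3)*(k^3 - 5*k^2 + 8*k - 4) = (k - 3)*(k - 1)*(k^2 - 4*k + 4) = (k - 3)*(k - 2)*(k - 1)*(k - 2)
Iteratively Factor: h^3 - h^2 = (h)*(h^2 - h) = h*(h - 1)*(h)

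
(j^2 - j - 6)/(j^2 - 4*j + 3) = (j + 2)/(j - 1)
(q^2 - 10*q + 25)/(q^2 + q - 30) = (q - 5)/(q + 6)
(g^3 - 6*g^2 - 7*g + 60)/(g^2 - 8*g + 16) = (g^2 - 2*g - 15)/(g - 4)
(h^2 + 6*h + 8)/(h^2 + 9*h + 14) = (h + 4)/(h + 7)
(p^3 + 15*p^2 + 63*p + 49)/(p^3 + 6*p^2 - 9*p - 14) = (p + 7)/(p - 2)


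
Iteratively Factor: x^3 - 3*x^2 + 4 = (x - 2)*(x^2 - x - 2) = (x - 2)^2*(x + 1)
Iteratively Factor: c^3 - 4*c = (c)*(c^2 - 4) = c*(c + 2)*(c - 2)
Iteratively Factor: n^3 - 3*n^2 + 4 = (n - 2)*(n^2 - n - 2) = (n - 2)*(n + 1)*(n - 2)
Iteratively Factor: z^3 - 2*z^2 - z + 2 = (z - 2)*(z^2 - 1) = (z - 2)*(z - 1)*(z + 1)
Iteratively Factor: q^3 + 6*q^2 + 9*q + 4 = (q + 1)*(q^2 + 5*q + 4) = (q + 1)*(q + 4)*(q + 1)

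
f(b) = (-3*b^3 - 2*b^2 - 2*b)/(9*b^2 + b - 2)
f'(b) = (-18*b - 1)*(-3*b^3 - 2*b^2 - 2*b)/(9*b^2 + b - 2)^2 + (-9*b^2 - 4*b - 2)/(9*b^2 + b - 2)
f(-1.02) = 0.50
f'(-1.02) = 0.21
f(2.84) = -1.23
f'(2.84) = -0.30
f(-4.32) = 1.32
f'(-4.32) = -0.32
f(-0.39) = -0.64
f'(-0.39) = 5.55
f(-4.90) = 1.50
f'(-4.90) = -0.32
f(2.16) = -1.04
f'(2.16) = -0.26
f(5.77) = -2.16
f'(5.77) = -0.32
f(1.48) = -0.89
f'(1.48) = -0.16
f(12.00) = -4.21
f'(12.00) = -0.33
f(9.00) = -3.22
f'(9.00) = -0.33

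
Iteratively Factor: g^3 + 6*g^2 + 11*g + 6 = (g + 1)*(g^2 + 5*g + 6) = (g + 1)*(g + 3)*(g + 2)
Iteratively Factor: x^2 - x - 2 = (x - 2)*(x + 1)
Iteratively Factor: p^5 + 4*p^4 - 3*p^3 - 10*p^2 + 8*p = (p - 1)*(p^4 + 5*p^3 + 2*p^2 - 8*p) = (p - 1)*(p + 2)*(p^3 + 3*p^2 - 4*p) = (p - 1)^2*(p + 2)*(p^2 + 4*p) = p*(p - 1)^2*(p + 2)*(p + 4)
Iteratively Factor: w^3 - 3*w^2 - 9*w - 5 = (w + 1)*(w^2 - 4*w - 5) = (w - 5)*(w + 1)*(w + 1)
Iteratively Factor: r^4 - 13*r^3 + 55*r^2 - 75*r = (r - 3)*(r^3 - 10*r^2 + 25*r) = r*(r - 3)*(r^2 - 10*r + 25) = r*(r - 5)*(r - 3)*(r - 5)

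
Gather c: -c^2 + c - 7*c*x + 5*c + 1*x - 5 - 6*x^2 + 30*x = -c^2 + c*(6 - 7*x) - 6*x^2 + 31*x - 5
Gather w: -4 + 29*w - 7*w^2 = -7*w^2 + 29*w - 4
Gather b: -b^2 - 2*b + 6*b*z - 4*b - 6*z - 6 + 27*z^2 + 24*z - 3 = -b^2 + b*(6*z - 6) + 27*z^2 + 18*z - 9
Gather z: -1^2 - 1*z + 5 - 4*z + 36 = 40 - 5*z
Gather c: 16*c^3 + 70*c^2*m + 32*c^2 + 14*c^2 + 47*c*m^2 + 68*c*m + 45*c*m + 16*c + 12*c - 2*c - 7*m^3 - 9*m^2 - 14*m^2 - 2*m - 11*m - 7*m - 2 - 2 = 16*c^3 + c^2*(70*m + 46) + c*(47*m^2 + 113*m + 26) - 7*m^3 - 23*m^2 - 20*m - 4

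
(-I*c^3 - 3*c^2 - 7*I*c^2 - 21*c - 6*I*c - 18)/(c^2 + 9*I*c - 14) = (-I*c^3 + c^2*(-3 - 7*I) + c*(-21 - 6*I) - 18)/(c^2 + 9*I*c - 14)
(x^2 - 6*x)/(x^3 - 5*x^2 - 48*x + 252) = x/(x^2 + x - 42)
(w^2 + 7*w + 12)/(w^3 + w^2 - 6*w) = (w + 4)/(w*(w - 2))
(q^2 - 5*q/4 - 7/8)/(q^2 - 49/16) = 2*(2*q + 1)/(4*q + 7)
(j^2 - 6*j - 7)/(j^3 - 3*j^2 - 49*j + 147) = (j + 1)/(j^2 + 4*j - 21)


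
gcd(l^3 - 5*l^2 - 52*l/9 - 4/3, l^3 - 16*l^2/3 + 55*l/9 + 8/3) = l + 1/3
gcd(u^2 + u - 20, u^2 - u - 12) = u - 4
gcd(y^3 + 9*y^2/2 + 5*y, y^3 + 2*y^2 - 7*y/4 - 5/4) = y + 5/2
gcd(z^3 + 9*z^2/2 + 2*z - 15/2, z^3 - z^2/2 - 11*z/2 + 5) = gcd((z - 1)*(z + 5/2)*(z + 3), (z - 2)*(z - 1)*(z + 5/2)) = z^2 + 3*z/2 - 5/2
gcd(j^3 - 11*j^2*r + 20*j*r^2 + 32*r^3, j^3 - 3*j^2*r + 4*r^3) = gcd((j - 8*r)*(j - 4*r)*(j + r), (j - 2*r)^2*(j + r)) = j + r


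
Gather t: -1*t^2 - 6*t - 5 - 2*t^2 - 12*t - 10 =-3*t^2 - 18*t - 15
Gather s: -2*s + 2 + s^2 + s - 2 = s^2 - s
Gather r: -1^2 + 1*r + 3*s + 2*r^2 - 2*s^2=2*r^2 + r - 2*s^2 + 3*s - 1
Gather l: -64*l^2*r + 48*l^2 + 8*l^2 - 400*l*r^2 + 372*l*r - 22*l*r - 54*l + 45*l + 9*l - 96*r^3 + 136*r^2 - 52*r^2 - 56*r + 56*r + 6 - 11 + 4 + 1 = l^2*(56 - 64*r) + l*(-400*r^2 + 350*r) - 96*r^3 + 84*r^2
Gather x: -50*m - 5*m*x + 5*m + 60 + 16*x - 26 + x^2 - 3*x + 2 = -45*m + x^2 + x*(13 - 5*m) + 36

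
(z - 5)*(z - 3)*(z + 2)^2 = z^4 - 4*z^3 - 13*z^2 + 28*z + 60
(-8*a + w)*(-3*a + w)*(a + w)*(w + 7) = 24*a^3*w + 168*a^3 + 13*a^2*w^2 + 91*a^2*w - 10*a*w^3 - 70*a*w^2 + w^4 + 7*w^3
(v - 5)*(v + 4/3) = v^2 - 11*v/3 - 20/3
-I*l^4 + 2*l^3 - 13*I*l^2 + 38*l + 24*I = (l - 4*I)*(l + 2*I)*(l + 3*I)*(-I*l + 1)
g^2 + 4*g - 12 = (g - 2)*(g + 6)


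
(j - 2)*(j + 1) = j^2 - j - 2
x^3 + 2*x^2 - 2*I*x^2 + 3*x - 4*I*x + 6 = (x + 2)*(x - 3*I)*(x + I)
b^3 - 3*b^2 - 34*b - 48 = (b - 8)*(b + 2)*(b + 3)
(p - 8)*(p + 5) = p^2 - 3*p - 40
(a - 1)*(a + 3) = a^2 + 2*a - 3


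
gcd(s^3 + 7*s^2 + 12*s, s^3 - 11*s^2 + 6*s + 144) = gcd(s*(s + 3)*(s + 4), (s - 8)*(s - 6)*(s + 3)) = s + 3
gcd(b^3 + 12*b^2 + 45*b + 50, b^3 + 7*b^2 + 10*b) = b^2 + 7*b + 10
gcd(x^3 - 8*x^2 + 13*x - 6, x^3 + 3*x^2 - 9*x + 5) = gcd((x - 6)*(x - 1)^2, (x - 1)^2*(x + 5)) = x^2 - 2*x + 1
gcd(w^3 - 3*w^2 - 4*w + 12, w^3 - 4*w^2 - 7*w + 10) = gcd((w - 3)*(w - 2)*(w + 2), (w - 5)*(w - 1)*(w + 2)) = w + 2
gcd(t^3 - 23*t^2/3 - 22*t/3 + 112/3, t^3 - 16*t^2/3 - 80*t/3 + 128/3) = t - 8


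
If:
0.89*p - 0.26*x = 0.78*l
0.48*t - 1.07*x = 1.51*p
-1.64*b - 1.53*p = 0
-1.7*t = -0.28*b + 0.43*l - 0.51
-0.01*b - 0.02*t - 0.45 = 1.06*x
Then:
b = -0.31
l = 0.53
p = 0.34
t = 0.12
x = -0.42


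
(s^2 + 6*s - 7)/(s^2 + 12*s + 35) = (s - 1)/(s + 5)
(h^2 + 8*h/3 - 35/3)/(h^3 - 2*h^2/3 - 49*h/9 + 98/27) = 9*(h + 5)/(9*h^2 + 15*h - 14)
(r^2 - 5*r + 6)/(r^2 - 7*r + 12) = (r - 2)/(r - 4)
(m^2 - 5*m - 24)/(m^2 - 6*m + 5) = (m^2 - 5*m - 24)/(m^2 - 6*m + 5)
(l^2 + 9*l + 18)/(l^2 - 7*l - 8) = (l^2 + 9*l + 18)/(l^2 - 7*l - 8)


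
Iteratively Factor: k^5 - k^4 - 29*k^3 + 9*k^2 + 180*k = (k - 3)*(k^4 + 2*k^3 - 23*k^2 - 60*k) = k*(k - 3)*(k^3 + 2*k^2 - 23*k - 60) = k*(k - 3)*(k + 4)*(k^2 - 2*k - 15) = k*(k - 3)*(k + 3)*(k + 4)*(k - 5)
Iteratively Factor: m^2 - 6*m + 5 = (m - 5)*(m - 1)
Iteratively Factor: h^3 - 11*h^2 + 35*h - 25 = (h - 5)*(h^2 - 6*h + 5) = (h - 5)^2*(h - 1)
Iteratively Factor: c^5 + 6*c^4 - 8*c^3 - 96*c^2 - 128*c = (c - 4)*(c^4 + 10*c^3 + 32*c^2 + 32*c) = (c - 4)*(c + 4)*(c^3 + 6*c^2 + 8*c) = (c - 4)*(c + 2)*(c + 4)*(c^2 + 4*c) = c*(c - 4)*(c + 2)*(c + 4)*(c + 4)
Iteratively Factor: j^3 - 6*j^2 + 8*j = (j - 2)*(j^2 - 4*j) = (j - 4)*(j - 2)*(j)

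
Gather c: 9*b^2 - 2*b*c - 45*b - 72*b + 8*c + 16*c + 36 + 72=9*b^2 - 117*b + c*(24 - 2*b) + 108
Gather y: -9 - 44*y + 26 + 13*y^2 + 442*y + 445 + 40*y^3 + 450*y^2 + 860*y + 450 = 40*y^3 + 463*y^2 + 1258*y + 912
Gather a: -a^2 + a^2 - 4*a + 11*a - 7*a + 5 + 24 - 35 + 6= 0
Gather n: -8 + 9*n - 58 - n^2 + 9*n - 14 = -n^2 + 18*n - 80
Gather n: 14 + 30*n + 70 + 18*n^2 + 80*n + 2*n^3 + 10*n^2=2*n^3 + 28*n^2 + 110*n + 84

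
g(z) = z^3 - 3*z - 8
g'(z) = 3*z^2 - 3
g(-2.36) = -14.06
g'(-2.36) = 13.71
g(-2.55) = -16.93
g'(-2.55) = 16.51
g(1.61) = -8.66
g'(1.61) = 4.78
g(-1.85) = -8.78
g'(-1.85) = 7.27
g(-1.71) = -7.87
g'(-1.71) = 5.77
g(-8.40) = -575.50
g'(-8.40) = 208.68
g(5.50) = 141.88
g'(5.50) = 87.75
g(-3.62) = -44.58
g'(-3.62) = 36.31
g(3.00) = 10.00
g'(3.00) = 24.00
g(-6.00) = -206.00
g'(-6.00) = 105.00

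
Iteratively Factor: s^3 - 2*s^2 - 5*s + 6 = (s - 3)*(s^2 + s - 2) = (s - 3)*(s + 2)*(s - 1)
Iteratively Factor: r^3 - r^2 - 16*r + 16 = (r - 4)*(r^2 + 3*r - 4) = (r - 4)*(r - 1)*(r + 4)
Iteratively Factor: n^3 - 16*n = (n - 4)*(n^2 + 4*n) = n*(n - 4)*(n + 4)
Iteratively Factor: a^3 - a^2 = (a - 1)*(a^2) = a*(a - 1)*(a)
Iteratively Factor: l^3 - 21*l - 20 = (l - 5)*(l^2 + 5*l + 4) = (l - 5)*(l + 4)*(l + 1)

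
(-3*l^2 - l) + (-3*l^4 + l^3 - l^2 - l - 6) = -3*l^4 + l^3 - 4*l^2 - 2*l - 6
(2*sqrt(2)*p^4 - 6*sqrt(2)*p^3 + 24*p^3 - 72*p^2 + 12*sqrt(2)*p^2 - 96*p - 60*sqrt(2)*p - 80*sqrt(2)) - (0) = 2*sqrt(2)*p^4 - 6*sqrt(2)*p^3 + 24*p^3 - 72*p^2 + 12*sqrt(2)*p^2 - 96*p - 60*sqrt(2)*p - 80*sqrt(2)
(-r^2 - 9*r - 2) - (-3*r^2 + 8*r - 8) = 2*r^2 - 17*r + 6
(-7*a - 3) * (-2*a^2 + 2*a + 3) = 14*a^3 - 8*a^2 - 27*a - 9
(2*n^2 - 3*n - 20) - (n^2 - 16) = n^2 - 3*n - 4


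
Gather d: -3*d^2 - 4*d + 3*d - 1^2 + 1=-3*d^2 - d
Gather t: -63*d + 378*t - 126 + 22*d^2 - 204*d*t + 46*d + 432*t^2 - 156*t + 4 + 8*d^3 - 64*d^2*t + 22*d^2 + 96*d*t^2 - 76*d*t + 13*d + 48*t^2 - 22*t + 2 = 8*d^3 + 44*d^2 - 4*d + t^2*(96*d + 480) + t*(-64*d^2 - 280*d + 200) - 120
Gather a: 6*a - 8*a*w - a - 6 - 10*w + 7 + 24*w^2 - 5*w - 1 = a*(5 - 8*w) + 24*w^2 - 15*w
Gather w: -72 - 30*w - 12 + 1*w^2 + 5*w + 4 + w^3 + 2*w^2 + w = w^3 + 3*w^2 - 24*w - 80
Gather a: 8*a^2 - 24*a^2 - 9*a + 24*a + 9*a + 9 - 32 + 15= -16*a^2 + 24*a - 8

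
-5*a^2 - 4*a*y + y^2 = (-5*a + y)*(a + y)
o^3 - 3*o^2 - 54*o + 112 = (o - 8)*(o - 2)*(o + 7)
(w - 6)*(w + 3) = w^2 - 3*w - 18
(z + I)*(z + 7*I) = z^2 + 8*I*z - 7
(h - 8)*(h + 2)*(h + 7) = h^3 + h^2 - 58*h - 112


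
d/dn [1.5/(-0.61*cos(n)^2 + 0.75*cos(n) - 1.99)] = (1.125 - 1.83*cos(n))*sin(n)/(0.61*cos(n)^2 - 0.75*cos(n) + 1.99)^2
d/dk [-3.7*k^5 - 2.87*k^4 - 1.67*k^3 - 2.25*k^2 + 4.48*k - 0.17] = -18.5*k^4 - 11.48*k^3 - 5.01*k^2 - 4.5*k + 4.48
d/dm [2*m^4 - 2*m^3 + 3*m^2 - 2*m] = 8*m^3 - 6*m^2 + 6*m - 2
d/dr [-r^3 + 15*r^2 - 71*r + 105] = -3*r^2 + 30*r - 71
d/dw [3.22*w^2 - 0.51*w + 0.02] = 6.44*w - 0.51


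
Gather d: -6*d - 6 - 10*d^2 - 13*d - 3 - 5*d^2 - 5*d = -15*d^2 - 24*d - 9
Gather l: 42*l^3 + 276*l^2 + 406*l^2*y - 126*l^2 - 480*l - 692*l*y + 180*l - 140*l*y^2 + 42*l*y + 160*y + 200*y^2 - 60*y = 42*l^3 + l^2*(406*y + 150) + l*(-140*y^2 - 650*y - 300) + 200*y^2 + 100*y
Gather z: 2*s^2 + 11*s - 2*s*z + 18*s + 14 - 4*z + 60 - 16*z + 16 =2*s^2 + 29*s + z*(-2*s - 20) + 90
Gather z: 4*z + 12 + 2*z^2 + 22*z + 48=2*z^2 + 26*z + 60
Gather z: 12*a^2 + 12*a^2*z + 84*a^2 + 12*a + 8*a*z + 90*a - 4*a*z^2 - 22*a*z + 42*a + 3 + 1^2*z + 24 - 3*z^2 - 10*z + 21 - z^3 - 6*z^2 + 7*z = 96*a^2 + 144*a - z^3 + z^2*(-4*a - 9) + z*(12*a^2 - 14*a - 2) + 48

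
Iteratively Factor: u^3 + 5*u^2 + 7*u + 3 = (u + 1)*(u^2 + 4*u + 3) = (u + 1)*(u + 3)*(u + 1)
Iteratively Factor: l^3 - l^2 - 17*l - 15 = (l + 1)*(l^2 - 2*l - 15) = (l - 5)*(l + 1)*(l + 3)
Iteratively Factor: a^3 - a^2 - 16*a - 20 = (a + 2)*(a^2 - 3*a - 10) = (a - 5)*(a + 2)*(a + 2)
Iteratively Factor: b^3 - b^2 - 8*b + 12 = (b - 2)*(b^2 + b - 6) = (b - 2)^2*(b + 3)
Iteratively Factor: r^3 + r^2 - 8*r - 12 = (r + 2)*(r^2 - r - 6) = (r + 2)^2*(r - 3)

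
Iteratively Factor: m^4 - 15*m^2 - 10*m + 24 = (m - 4)*(m^3 + 4*m^2 + m - 6) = (m - 4)*(m + 3)*(m^2 + m - 2) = (m - 4)*(m - 1)*(m + 3)*(m + 2)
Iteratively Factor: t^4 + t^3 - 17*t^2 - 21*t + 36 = (t - 1)*(t^3 + 2*t^2 - 15*t - 36) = (t - 4)*(t - 1)*(t^2 + 6*t + 9) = (t - 4)*(t - 1)*(t + 3)*(t + 3)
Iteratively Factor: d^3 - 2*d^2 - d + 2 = (d + 1)*(d^2 - 3*d + 2) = (d - 2)*(d + 1)*(d - 1)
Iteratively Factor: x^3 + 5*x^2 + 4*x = (x)*(x^2 + 5*x + 4) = x*(x + 1)*(x + 4)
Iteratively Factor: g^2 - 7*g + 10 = (g - 2)*(g - 5)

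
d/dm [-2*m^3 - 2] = -6*m^2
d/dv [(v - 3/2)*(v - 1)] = 2*v - 5/2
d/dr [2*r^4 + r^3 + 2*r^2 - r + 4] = 8*r^3 + 3*r^2 + 4*r - 1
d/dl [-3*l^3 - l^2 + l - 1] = -9*l^2 - 2*l + 1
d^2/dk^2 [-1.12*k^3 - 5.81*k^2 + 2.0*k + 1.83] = -6.72*k - 11.62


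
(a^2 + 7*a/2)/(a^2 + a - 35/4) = 2*a/(2*a - 5)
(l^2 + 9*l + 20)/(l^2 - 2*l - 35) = (l + 4)/(l - 7)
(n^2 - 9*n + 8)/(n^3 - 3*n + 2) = (n - 8)/(n^2 + n - 2)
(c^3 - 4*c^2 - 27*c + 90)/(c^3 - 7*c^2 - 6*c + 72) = (c^2 + 2*c - 15)/(c^2 - c - 12)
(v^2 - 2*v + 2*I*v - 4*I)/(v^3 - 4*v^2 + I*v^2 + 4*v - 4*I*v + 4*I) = (v + 2*I)/(v^2 + v*(-2 + I) - 2*I)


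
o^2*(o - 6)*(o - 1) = o^4 - 7*o^3 + 6*o^2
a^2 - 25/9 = (a - 5/3)*(a + 5/3)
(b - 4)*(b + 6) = b^2 + 2*b - 24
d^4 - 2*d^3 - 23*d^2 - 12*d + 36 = (d - 6)*(d - 1)*(d + 2)*(d + 3)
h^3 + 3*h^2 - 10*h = h*(h - 2)*(h + 5)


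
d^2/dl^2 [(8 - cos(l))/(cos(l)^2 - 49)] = (8*(8 - cos(l))*sin(l)^2*cos(l)^2 + (cos(l)^2 - 49)^2*cos(l) + 2*(cos(l)^2 - 49)*(8*cos(2*l) - cos(3*l)))/(cos(l)^2 - 49)^3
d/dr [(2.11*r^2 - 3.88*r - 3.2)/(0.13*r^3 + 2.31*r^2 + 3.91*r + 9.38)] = (-0.2743*r^4 + 1.0088*r^3 + 18.4609*r^2 + 54.3676*r - 23.8824)/(0.0169*r^6 + 0.6006*r^5 + 6.3527*r^4 + 20.503*r^3 + 58.6237*r^2 + 73.3516*r + 87.9844)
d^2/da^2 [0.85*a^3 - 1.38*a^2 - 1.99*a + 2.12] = 5.1*a - 2.76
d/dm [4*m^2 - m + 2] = 8*m - 1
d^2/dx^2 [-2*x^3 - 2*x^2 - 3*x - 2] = -12*x - 4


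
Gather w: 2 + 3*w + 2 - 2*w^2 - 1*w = -2*w^2 + 2*w + 4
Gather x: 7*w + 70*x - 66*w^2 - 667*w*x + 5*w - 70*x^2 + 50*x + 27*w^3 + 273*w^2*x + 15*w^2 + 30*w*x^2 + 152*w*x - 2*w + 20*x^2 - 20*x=27*w^3 - 51*w^2 + 10*w + x^2*(30*w - 50) + x*(273*w^2 - 515*w + 100)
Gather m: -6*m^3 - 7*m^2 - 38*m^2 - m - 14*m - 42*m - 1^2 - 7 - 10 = -6*m^3 - 45*m^2 - 57*m - 18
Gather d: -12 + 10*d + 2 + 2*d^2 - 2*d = 2*d^2 + 8*d - 10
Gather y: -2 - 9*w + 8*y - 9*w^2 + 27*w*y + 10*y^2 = -9*w^2 - 9*w + 10*y^2 + y*(27*w + 8) - 2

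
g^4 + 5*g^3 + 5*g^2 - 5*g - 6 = (g - 1)*(g + 1)*(g + 2)*(g + 3)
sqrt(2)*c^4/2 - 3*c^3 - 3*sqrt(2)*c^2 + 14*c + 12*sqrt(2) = (c - 3*sqrt(2))*(c - 2*sqrt(2))*(c + sqrt(2))*(sqrt(2)*c/2 + 1)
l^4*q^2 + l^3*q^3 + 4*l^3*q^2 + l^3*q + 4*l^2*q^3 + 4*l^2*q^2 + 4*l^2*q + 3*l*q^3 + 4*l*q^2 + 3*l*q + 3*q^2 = (l + 3)*(l + q)*(l*q + 1)*(l*q + q)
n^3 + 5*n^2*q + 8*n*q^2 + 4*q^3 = (n + q)*(n + 2*q)^2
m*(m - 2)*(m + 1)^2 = m^4 - 3*m^2 - 2*m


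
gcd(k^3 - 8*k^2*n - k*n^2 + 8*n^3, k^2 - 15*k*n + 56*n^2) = k - 8*n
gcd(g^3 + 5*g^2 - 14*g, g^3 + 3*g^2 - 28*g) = g^2 + 7*g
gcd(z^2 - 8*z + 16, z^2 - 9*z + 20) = z - 4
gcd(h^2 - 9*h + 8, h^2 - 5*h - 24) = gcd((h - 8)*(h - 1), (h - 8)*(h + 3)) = h - 8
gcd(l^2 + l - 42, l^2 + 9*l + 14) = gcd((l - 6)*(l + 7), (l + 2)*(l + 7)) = l + 7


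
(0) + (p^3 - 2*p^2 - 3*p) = p^3 - 2*p^2 - 3*p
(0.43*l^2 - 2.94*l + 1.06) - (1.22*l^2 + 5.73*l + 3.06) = -0.79*l^2 - 8.67*l - 2.0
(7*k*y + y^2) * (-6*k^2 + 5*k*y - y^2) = -42*k^3*y + 29*k^2*y^2 - 2*k*y^3 - y^4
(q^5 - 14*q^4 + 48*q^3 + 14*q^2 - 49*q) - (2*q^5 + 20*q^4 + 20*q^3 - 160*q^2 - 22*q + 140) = -q^5 - 34*q^4 + 28*q^3 + 174*q^2 - 27*q - 140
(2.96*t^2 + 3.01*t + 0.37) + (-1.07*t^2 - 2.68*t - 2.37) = 1.89*t^2 + 0.33*t - 2.0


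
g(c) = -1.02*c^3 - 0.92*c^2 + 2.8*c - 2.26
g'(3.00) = -30.26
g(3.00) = -29.68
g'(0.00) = 2.80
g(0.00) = -2.26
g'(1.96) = -12.56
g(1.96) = -7.99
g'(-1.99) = -5.66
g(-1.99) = -3.44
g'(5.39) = -96.02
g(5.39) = -173.62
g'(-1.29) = 0.08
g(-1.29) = -5.21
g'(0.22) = 2.25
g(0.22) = -1.70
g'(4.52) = -68.03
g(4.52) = -102.59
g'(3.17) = -33.78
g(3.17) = -35.12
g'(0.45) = 1.35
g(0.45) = -1.28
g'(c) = -3.06*c^2 - 1.84*c + 2.8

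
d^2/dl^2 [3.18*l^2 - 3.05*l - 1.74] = 6.36000000000000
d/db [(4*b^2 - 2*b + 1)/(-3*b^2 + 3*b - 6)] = (2*b^2 - 14*b + 3)/(3*(b^4 - 2*b^3 + 5*b^2 - 4*b + 4))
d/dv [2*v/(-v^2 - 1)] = 2*(v^2 - 1)/(v^2 + 1)^2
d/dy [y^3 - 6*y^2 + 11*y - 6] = 3*y^2 - 12*y + 11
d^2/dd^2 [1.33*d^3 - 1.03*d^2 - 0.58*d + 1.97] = 7.98*d - 2.06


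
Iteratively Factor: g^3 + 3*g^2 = (g)*(g^2 + 3*g) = g*(g + 3)*(g)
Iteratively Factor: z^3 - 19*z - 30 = (z + 2)*(z^2 - 2*z - 15) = (z - 5)*(z + 2)*(z + 3)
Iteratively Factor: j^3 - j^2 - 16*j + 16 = (j + 4)*(j^2 - 5*j + 4) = (j - 4)*(j + 4)*(j - 1)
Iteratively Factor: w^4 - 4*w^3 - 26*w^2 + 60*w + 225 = (w + 3)*(w^3 - 7*w^2 - 5*w + 75) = (w + 3)^2*(w^2 - 10*w + 25) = (w - 5)*(w + 3)^2*(w - 5)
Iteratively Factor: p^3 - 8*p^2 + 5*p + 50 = (p - 5)*(p^2 - 3*p - 10) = (p - 5)*(p + 2)*(p - 5)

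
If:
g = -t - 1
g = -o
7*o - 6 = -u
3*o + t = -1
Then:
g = 0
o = 0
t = -1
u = 6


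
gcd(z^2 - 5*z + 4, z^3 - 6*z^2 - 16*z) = 1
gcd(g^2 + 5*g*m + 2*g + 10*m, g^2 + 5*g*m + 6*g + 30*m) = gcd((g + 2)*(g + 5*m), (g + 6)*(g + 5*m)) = g + 5*m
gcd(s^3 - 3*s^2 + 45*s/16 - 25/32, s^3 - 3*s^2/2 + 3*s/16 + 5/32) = s^2 - 7*s/4 + 5/8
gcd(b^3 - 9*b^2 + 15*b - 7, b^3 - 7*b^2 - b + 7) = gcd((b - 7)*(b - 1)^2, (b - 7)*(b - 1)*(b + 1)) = b^2 - 8*b + 7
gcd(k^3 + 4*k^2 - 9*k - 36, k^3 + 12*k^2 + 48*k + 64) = k + 4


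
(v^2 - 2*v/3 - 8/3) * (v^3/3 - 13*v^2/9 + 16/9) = v^5/3 - 5*v^4/3 + 2*v^3/27 + 152*v^2/27 - 32*v/27 - 128/27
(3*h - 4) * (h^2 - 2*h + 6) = 3*h^3 - 10*h^2 + 26*h - 24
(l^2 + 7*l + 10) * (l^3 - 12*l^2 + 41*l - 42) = l^5 - 5*l^4 - 33*l^3 + 125*l^2 + 116*l - 420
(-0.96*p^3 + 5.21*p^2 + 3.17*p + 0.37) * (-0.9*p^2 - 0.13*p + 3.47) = 0.864*p^5 - 4.5642*p^4 - 6.8615*p^3 + 17.3336*p^2 + 10.9518*p + 1.2839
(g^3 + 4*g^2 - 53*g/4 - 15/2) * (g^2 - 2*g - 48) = g^5 + 2*g^4 - 277*g^3/4 - 173*g^2 + 651*g + 360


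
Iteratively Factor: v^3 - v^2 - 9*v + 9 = (v + 3)*(v^2 - 4*v + 3) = (v - 3)*(v + 3)*(v - 1)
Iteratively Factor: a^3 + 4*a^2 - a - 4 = (a - 1)*(a^2 + 5*a + 4) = (a - 1)*(a + 4)*(a + 1)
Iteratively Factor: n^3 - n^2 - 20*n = (n)*(n^2 - n - 20) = n*(n + 4)*(n - 5)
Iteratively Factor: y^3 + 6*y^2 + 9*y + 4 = (y + 1)*(y^2 + 5*y + 4) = (y + 1)^2*(y + 4)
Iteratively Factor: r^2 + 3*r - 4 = (r + 4)*(r - 1)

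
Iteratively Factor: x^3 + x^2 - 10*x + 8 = (x - 2)*(x^2 + 3*x - 4) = (x - 2)*(x - 1)*(x + 4)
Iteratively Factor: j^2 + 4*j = (j + 4)*(j)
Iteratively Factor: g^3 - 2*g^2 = (g - 2)*(g^2) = g*(g - 2)*(g)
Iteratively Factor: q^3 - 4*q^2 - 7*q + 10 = (q - 1)*(q^2 - 3*q - 10) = (q - 5)*(q - 1)*(q + 2)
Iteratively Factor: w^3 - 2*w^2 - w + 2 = (w - 2)*(w^2 - 1) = (w - 2)*(w + 1)*(w - 1)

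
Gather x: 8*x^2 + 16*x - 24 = 8*x^2 + 16*x - 24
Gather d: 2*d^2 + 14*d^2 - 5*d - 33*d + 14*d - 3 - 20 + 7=16*d^2 - 24*d - 16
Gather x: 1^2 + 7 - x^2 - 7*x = -x^2 - 7*x + 8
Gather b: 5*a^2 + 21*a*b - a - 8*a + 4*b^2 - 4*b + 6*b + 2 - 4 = 5*a^2 - 9*a + 4*b^2 + b*(21*a + 2) - 2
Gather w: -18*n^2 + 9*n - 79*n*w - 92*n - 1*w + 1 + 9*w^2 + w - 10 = -18*n^2 - 79*n*w - 83*n + 9*w^2 - 9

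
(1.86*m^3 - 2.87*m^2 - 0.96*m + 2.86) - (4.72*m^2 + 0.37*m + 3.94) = 1.86*m^3 - 7.59*m^2 - 1.33*m - 1.08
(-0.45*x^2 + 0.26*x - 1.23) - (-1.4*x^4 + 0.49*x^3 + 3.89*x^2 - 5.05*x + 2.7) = 1.4*x^4 - 0.49*x^3 - 4.34*x^2 + 5.31*x - 3.93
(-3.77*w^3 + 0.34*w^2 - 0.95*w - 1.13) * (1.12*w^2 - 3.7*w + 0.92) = -4.2224*w^5 + 14.3298*w^4 - 5.7904*w^3 + 2.5622*w^2 + 3.307*w - 1.0396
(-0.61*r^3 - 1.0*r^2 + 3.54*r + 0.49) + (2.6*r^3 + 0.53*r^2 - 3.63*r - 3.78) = 1.99*r^3 - 0.47*r^2 - 0.0899999999999999*r - 3.29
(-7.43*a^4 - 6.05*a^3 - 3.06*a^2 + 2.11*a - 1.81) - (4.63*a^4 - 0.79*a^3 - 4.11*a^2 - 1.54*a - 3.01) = -12.06*a^4 - 5.26*a^3 + 1.05*a^2 + 3.65*a + 1.2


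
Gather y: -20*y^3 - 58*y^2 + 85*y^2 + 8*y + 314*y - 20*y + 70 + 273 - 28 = -20*y^3 + 27*y^2 + 302*y + 315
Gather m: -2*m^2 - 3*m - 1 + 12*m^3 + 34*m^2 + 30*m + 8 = 12*m^3 + 32*m^2 + 27*m + 7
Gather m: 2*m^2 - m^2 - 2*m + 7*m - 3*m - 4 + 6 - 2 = m^2 + 2*m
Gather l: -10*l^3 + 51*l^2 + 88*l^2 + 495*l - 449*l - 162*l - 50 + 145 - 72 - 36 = -10*l^3 + 139*l^2 - 116*l - 13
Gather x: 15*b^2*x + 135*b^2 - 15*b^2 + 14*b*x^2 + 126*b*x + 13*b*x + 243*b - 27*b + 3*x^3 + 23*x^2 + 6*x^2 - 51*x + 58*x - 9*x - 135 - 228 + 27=120*b^2 + 216*b + 3*x^3 + x^2*(14*b + 29) + x*(15*b^2 + 139*b - 2) - 336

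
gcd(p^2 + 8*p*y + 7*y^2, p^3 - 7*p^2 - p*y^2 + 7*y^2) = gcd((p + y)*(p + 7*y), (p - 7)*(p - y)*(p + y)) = p + y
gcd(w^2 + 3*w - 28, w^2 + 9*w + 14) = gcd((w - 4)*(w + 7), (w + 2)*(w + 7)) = w + 7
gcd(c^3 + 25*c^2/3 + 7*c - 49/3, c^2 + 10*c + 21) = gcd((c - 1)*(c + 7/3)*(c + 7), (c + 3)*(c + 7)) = c + 7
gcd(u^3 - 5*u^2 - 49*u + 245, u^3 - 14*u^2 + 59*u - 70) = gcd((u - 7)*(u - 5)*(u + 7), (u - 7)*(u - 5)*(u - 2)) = u^2 - 12*u + 35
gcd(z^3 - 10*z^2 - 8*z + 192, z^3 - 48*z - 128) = z^2 - 4*z - 32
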